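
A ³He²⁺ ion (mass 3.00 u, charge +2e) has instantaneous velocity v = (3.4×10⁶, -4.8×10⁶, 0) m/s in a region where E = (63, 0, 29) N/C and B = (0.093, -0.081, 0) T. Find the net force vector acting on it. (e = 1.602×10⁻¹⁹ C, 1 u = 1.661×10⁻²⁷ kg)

v×B = (0, 0, 1.71×10⁵) N/C.
E + v×B = (63.0, 0, 1.71×10⁵) N/C.
F = q(E + v×B) = (3.204×10⁻¹⁹ C)·(63.0, 0, 1.71×10⁵) = (2.02×10⁻¹⁷, 0, 5.48×10⁻¹⁴) N.

F ≈ (2.02×10⁻¹⁷, 0, 5.48×10⁻¹⁴) N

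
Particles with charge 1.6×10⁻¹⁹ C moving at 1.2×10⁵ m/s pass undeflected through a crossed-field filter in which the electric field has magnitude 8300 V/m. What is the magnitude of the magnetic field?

Balance of forces in the selector: qE = qvB ⇒ B = E/v.
B = 8300/1.2×10⁵ = 0.069 T.

B = 0.069 T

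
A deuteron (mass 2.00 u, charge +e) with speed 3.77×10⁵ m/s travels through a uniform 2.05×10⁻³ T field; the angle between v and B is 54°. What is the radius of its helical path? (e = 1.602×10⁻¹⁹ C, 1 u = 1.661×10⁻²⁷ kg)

r ≈ 3.09 m

v⊥ = v sinθ = 3.77×10⁵·sin54° ≈ 3.050×10⁵ m/s.
r = m v⊥/(|q|B) = (3.322×10⁻²⁷)(3.050×10⁵)/((1.602×10⁻¹⁹)(2.05×10⁻³)) ≈ 3.09 m.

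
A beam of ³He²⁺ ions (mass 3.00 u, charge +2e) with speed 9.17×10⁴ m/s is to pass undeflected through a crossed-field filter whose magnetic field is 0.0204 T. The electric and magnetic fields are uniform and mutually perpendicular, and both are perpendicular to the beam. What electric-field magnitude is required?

For straight-line motion qE = qvB, so E = vB.
E = 9.17×10⁴ × 0.0204 = 1870 V/m.

E = 1870 V/m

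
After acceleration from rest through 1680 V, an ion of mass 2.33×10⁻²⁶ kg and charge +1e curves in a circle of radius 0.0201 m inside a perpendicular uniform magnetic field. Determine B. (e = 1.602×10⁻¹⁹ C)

v = √(2|q|V/m) = √(2·1.602×10⁻¹⁹·1680/2.33×10⁻²⁶) ≈ 1.520×10⁵ m/s.
B = mv/(|q|r) = (2.33×10⁻²⁶)(1.520×10⁵)/((1.602×10⁻¹⁹)(0.0201)) ≈ 1.10 T.

B ≈ 1.10 T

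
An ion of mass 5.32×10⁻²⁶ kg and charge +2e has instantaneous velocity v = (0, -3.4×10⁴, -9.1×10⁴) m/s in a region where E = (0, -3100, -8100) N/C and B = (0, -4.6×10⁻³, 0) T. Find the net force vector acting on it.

F ≈ (-1.34×10⁻¹⁶, -9.93×10⁻¹⁶, -2.60×10⁻¹⁵) N

v×B = (-419, 0, 0) N/C.
E + v×B = (-419, -3100, -8100) N/C.
F = q(E + v×B) = (3.204×10⁻¹⁹ C)·(-419, -3100, -8100) = (-1.34×10⁻¹⁶, -9.93×10⁻¹⁶, -2.60×10⁻¹⁵) N.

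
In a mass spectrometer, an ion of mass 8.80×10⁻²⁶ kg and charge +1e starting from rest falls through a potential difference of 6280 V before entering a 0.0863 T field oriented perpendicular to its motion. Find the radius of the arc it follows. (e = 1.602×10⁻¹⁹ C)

r ≈ 0.962 m

Acceleration: |q|V = ½mv² ⇒ v = √(2|q|V/m) = √(2·1.602×10⁻¹⁹·6280/8.80×10⁻²⁶) ≈ 1.512×10⁵ m/s.
In the field: r = mv/(|q|B) = (8.80×10⁻²⁶)(1.512×10⁵)/((1.602×10⁻¹⁹)(0.0863)) ≈ 0.962 m.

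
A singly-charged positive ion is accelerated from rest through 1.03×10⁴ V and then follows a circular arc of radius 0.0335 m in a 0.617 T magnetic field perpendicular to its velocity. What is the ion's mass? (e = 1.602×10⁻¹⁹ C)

m ≈ 3.32×10⁻²⁷ kg

Combine |q|V = ½mv² and r = mv/(|q|B): eliminate v to get m = qB²r²/(2V).
m = (1.602×10⁻¹⁹)(0.617)²(0.0335)²/(2·1.03×10⁴) ≈ 3.32×10⁻²⁷ kg.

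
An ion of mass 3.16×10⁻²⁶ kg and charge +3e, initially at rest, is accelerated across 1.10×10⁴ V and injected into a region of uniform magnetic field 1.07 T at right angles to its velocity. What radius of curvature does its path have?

Acceleration: |q|V = ½mv² ⇒ v = √(2|q|V/m) = √(2·4.806×10⁻¹⁹·1.10×10⁴/3.16×10⁻²⁶) ≈ 5.784×10⁵ m/s.
In the field: r = mv/(|q|B) = (3.16×10⁻²⁶)(5.784×10⁵)/((4.806×10⁻¹⁹)(1.07)) ≈ 0.0355 m.

r ≈ 0.0355 m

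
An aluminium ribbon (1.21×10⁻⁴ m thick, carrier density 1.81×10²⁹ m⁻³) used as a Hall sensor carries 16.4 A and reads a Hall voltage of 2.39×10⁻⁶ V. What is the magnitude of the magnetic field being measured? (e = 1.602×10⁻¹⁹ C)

B ≈ 0.511 T

From V_H = IB/(n e t), B = V_H n e t / I.
B = (2.39×10⁻⁶)(1.81×10²⁹)(1.602×10⁻¹⁹)(1.21×10⁻⁴)/16.4 ≈ 0.511 T.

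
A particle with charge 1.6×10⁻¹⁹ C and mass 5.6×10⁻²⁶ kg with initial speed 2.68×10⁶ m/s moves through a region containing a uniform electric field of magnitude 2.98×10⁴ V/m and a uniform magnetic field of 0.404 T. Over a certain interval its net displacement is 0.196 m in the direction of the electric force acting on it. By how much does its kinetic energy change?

ΔKE ≈ 9.35×10⁻¹⁶ J

The magnetic force is always ⟂ v and does no work; only the electric force changes KE.
ΔKE = F_E · d = |q|E d = (1.6×10⁻¹⁹)(2.98×10⁴)(0.196) ≈ 9.35×10⁻¹⁶ J.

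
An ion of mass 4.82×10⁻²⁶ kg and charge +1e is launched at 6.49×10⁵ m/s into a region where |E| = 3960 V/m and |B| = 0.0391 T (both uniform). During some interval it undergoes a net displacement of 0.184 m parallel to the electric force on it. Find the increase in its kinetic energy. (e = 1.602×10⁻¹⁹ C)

ΔKE ≈ 1.17×10⁻¹⁶ J

The magnetic force is always ⟂ v and does no work; only the electric force changes KE.
ΔKE = F_E · d = |q|E d = (1.602×10⁻¹⁹)(3960)(0.184) ≈ 1.17×10⁻¹⁶ J.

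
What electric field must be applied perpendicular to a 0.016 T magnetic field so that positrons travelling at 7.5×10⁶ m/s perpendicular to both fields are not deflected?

For straight-line motion qE = qvB, so E = vB.
E = 7.5×10⁶ × 0.016 = 1.2×10⁵ V/m.

E = 1.2×10⁵ V/m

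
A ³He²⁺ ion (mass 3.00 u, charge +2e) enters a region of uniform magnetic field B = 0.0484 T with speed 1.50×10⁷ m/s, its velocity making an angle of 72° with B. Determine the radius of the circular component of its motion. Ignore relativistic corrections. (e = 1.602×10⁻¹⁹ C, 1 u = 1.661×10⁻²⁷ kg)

r ≈ 4.58 m

v⊥ = v sinθ = 1.50×10⁷·sin72° ≈ 1.427×10⁷ m/s.
r = m v⊥/(|q|B) = (4.983×10⁻²⁷)(1.427×10⁷)/((3.204×10⁻¹⁹)(0.0484)) ≈ 4.58 m.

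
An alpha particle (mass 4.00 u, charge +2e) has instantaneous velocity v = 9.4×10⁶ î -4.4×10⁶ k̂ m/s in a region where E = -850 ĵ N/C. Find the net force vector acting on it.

F ≈ (0, -2.72×10⁻¹⁶, 0) N

Only an electric field acts, so F = qE = (3.204×10⁻¹⁹ C)·(0, -850, 0) = (0, -2.72×10⁻¹⁶, 0) N.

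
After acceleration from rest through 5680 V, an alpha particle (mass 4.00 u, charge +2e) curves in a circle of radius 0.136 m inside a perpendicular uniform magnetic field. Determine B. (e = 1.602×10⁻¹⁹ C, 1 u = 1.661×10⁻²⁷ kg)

B ≈ 0.113 T

v = √(2|q|V/m) = √(2·3.204×10⁻¹⁹·5680/6.644×10⁻²⁷) ≈ 7.402×10⁵ m/s.
B = mv/(|q|r) = (6.644×10⁻²⁷)(7.402×10⁵)/((3.204×10⁻¹⁹)(0.136)) ≈ 0.113 T.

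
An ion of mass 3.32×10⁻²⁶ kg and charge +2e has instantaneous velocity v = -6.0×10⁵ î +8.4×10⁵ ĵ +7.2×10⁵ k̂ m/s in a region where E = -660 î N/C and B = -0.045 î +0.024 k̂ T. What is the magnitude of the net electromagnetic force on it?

|F| ≈ 1.48×10⁻¹⁴ N

v×B = (2.02×10⁴, -1.80×10⁴, 3.78×10⁴) N/C.
E + v×B = (1.95×10⁴, -1.80×10⁴, 3.78×10⁴) N/C.
F = q(E + v×B) = (3.204×10⁻¹⁹ C)·(1.95×10⁴, -1.80×10⁴, 3.78×10⁴) = (6.25×10⁻¹⁵, -5.77×10⁻¹⁵, 1.21×10⁻¹⁴) N.
|F| = 1.48×10⁻¹⁴ N.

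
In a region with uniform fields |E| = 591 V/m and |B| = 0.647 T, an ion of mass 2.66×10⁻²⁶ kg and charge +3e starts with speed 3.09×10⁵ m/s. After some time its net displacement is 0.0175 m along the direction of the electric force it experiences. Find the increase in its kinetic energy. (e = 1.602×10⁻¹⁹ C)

The magnetic force is always ⟂ v and does no work; only the electric force changes KE.
ΔKE = F_E · d = |q|E d = (4.806×10⁻¹⁹)(591)(0.0175) ≈ 4.97×10⁻¹⁸ J.

ΔKE ≈ 4.97×10⁻¹⁸ J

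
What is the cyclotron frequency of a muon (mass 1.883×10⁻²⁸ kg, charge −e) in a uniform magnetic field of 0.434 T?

f = |q|B/(2πm).
f = (1.602×10⁻¹⁹)(0.434)/(2π·1.883×10⁻²⁸) ≈ 5.88×10⁷ Hz.

f ≈ 5.88×10⁷ Hz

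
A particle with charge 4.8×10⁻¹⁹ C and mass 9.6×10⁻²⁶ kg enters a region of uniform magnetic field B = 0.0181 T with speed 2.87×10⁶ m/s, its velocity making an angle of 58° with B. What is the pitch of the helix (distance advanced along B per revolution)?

p ≈ 106 m

v∥ = v cosθ = 2.87×10⁶·cos58° ≈ 1.521×10⁶ m/s.
T = 2πm/(|q|B) = 2π(9.6×10⁻²⁶)/((4.8×10⁻¹⁹)(0.0181)) ≈ 6.943×10⁻⁵ s.
pitch = v∥ T = (1.521×10⁶)(6.943×10⁻⁵) ≈ 106 m.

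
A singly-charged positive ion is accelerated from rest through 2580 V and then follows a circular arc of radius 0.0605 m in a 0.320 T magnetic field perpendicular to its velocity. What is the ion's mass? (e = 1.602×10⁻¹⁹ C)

m ≈ 1.16×10⁻²⁶ kg

Combine |q|V = ½mv² and r = mv/(|q|B): eliminate v to get m = qB²r²/(2V).
m = (1.602×10⁻¹⁹)(0.320)²(0.0605)²/(2·2580) ≈ 1.16×10⁻²⁶ kg.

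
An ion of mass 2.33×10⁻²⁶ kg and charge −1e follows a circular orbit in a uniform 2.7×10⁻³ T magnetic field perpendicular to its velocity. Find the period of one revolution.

T ≈ 3.4×10⁻⁴ s

The cyclotron period depends only on m, q, B: T = 2πm/(|q|B).
T = 2π(2.33×10⁻²⁶)/((1.602×10⁻¹⁹)(2.7×10⁻³)) ≈ 3.4×10⁻⁴ s.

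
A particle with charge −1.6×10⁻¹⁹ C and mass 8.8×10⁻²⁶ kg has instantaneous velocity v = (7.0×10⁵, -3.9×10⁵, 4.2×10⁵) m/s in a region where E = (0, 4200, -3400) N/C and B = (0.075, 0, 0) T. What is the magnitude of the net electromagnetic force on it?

|F| ≈ 7.05×10⁻¹⁵ N

v×B = (0, 3.15×10⁴, 2.92×10⁴) N/C.
E + v×B = (0, 3.57×10⁴, 2.58×10⁴) N/C.
F = q(E + v×B) = (−1.6×10⁻¹⁹ C)·(0, 3.57×10⁴, 2.58×10⁴) = (0, -5.71×10⁻¹⁵, -4.14×10⁻¹⁵) N.
|F| = 7.05×10⁻¹⁵ N.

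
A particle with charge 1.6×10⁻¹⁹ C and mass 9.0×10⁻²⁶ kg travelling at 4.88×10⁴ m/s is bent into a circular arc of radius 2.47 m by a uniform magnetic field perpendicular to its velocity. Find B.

B ≈ 0.0111 T

From |q|vB = mv²/r, B = mv/(|q|r).
B = (9.0×10⁻²⁶)(4.88×10⁴)/((1.6×10⁻¹⁹)(2.47)) ≈ 0.0111 T.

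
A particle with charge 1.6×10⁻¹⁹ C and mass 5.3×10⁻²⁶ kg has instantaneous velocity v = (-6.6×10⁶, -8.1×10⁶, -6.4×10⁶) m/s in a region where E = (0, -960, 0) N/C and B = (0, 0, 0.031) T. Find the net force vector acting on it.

F ≈ (-4.02×10⁻¹⁴, 3.26×10⁻¹⁴, 0) N

v×B = (-2.51×10⁵, 2.05×10⁵, 0) N/C.
E + v×B = (-2.51×10⁵, 2.04×10⁵, 0) N/C.
F = q(E + v×B) = (1.6×10⁻¹⁹ C)·(-2.51×10⁵, 2.04×10⁵, 0) = (-4.02×10⁻¹⁴, 3.26×10⁻¹⁴, 0) N.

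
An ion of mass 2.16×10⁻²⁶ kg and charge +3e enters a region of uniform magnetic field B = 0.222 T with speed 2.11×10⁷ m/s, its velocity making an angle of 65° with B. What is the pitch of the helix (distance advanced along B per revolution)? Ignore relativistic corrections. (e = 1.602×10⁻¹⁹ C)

v∥ = v cosθ = 2.11×10⁷·cos65° ≈ 8.917×10⁶ m/s.
T = 2πm/(|q|B) = 2π(2.16×10⁻²⁶)/((4.806×10⁻¹⁹)(0.222)) ≈ 1.272×10⁻⁶ s.
pitch = v∥ T = (8.917×10⁶)(1.272×10⁻⁶) ≈ 11.3 m.

p ≈ 11.3 m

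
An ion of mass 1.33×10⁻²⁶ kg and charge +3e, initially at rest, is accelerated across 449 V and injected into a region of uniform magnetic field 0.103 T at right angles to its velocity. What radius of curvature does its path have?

Acceleration: |q|V = ½mv² ⇒ v = √(2|q|V/m) = √(2·4.806×10⁻¹⁹·449/1.33×10⁻²⁶) ≈ 1.801×10⁵ m/s.
In the field: r = mv/(|q|B) = (1.33×10⁻²⁶)(1.801×10⁵)/((4.806×10⁻¹⁹)(0.103)) ≈ 0.0484 m.

r ≈ 0.0484 m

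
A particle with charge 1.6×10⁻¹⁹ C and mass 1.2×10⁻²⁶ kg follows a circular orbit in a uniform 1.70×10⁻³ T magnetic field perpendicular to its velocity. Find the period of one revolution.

The cyclotron period depends only on m, q, B: T = 2πm/(|q|B).
T = 2π(1.2×10⁻²⁶)/((1.6×10⁻¹⁹)(1.70×10⁻³)) ≈ 2.77×10⁻⁴ s.

T ≈ 2.77×10⁻⁴ s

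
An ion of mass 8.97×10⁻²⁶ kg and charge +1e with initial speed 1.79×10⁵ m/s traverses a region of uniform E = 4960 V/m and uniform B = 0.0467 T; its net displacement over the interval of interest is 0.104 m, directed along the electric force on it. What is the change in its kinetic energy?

ΔKE ≈ 8.26×10⁻¹⁷ J

The magnetic force is always ⟂ v and does no work; only the electric force changes KE.
ΔKE = F_E · d = |q|E d = (1.602×10⁻¹⁹)(4960)(0.104) ≈ 8.26×10⁻¹⁷ J.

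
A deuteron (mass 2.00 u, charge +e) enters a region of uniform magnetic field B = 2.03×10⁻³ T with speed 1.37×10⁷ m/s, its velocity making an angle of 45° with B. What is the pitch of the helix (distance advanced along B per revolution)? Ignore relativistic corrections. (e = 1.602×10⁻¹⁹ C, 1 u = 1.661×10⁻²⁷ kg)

p ≈ 622 m

v∥ = v cosθ = 1.37×10⁷·cos45° ≈ 9.687×10⁶ m/s.
T = 2πm/(|q|B) = 2π(3.322×10⁻²⁷)/((1.602×10⁻¹⁹)(2.03×10⁻³)) ≈ 6.418×10⁻⁵ s.
pitch = v∥ T = (9.687×10⁶)(6.418×10⁻⁵) ≈ 622 m.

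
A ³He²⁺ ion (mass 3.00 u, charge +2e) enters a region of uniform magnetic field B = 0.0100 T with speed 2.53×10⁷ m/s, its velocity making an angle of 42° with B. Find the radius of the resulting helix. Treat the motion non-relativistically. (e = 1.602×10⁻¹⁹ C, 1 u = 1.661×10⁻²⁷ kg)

r ≈ 26.3 m

v⊥ = v sinθ = 2.53×10⁷·sin42° ≈ 1.693×10⁷ m/s.
r = m v⊥/(|q|B) = (4.983×10⁻²⁷)(1.693×10⁷)/((3.204×10⁻¹⁹)(0.0100)) ≈ 26.3 m.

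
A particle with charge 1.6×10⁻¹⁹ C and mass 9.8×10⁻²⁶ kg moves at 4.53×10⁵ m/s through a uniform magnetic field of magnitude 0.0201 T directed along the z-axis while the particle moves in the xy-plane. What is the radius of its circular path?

The magnetic force provides the centripetal force: |q|vB = mv²/r.
r = mv/(|q|B) = (9.8×10⁻²⁶)(4.53×10⁵)/((1.6×10⁻¹⁹)(0.0201)) ≈ 13.8 m.

r ≈ 13.8 m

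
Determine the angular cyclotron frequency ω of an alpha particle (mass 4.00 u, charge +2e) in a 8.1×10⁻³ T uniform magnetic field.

ω ≈ 3.9×10⁵ rad/s

ω = |q|B/m.
ω = (3.204×10⁻¹⁹)(8.1×10⁻³)/6.644×10⁻²⁷ ≈ 3.9×10⁵ rad/s.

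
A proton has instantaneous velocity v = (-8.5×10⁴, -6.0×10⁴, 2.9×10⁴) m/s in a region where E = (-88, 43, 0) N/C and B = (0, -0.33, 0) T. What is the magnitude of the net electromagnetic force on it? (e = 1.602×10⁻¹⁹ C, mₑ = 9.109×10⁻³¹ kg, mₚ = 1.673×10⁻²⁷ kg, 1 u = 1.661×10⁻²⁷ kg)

|F| ≈ 4.74×10⁻¹⁵ N

v×B = (9570, 0, 2.80×10⁴) N/C.
E + v×B = (9480, 43.0, 2.80×10⁴) N/C.
F = q(E + v×B) = (1.602×10⁻¹⁹ C)·(9480, 43.0, 2.80×10⁴) = (1.52×10⁻¹⁵, 6.89×10⁻¹⁸, 4.49×10⁻¹⁵) N.
|F| = 4.74×10⁻¹⁵ N.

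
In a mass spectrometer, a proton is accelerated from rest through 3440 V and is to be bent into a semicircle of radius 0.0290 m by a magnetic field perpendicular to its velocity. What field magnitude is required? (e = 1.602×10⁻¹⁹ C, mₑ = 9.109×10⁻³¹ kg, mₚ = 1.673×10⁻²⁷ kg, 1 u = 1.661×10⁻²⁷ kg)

B ≈ 0.292 T

v = √(2|q|V/m) = √(2·1.602×10⁻¹⁹·3440/1.673×10⁻²⁷) ≈ 8.117×10⁵ m/s.
B = mv/(|q|r) = (1.673×10⁻²⁷)(8.117×10⁵)/((1.602×10⁻¹⁹)(0.0290)) ≈ 0.292 T.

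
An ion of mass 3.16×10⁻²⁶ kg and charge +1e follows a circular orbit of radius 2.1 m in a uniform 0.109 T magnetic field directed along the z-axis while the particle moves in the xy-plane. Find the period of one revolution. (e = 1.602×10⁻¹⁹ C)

The cyclotron period depends only on m, q, B: T = 2πm/(|q|B).
T = 2π(3.16×10⁻²⁶)/((1.602×10⁻¹⁹)(0.109)) ≈ 1.14×10⁻⁵ s.

T ≈ 1.14×10⁻⁵ s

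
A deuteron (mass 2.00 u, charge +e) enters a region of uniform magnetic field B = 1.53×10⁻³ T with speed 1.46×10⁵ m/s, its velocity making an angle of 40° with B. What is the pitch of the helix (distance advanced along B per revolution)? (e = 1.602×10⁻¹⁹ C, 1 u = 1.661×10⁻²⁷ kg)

p ≈ 9.52 m

v∥ = v cosθ = 1.46×10⁵·cos40° ≈ 1.118×10⁵ m/s.
T = 2πm/(|q|B) = 2π(3.322×10⁻²⁷)/((1.602×10⁻¹⁹)(1.53×10⁻³)) ≈ 8.516×10⁻⁵ s.
pitch = v∥ T = (1.118×10⁵)(8.516×10⁻⁵) ≈ 9.52 m.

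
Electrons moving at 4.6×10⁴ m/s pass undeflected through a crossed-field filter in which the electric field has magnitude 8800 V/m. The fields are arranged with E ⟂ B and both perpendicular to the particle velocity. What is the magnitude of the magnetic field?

Balance of forces in the selector: qE = qvB ⇒ B = E/v.
B = 8800/4.6×10⁴ = 0.19 T.

B = 0.19 T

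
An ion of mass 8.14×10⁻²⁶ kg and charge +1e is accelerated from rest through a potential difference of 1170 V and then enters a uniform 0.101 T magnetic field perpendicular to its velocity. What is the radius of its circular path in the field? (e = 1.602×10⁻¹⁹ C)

r ≈ 0.341 m

Acceleration: |q|V = ½mv² ⇒ v = √(2|q|V/m) = √(2·1.602×10⁻¹⁹·1170/8.14×10⁻²⁶) ≈ 6.786×10⁴ m/s.
In the field: r = mv/(|q|B) = (8.14×10⁻²⁶)(6.786×10⁴)/((1.602×10⁻¹⁹)(0.101)) ≈ 0.341 m.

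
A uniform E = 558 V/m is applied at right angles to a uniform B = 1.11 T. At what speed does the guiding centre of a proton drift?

v_d ≈ 503 m/s

The steady drift has the magnetic force balancing the electric force, so v_d = E/B.
v_d = 558/1.11 = 503 m/s.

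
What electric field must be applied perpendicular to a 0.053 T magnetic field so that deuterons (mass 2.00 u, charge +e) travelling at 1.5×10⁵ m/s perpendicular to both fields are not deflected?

E = 8000 V/m

For straight-line motion qE = qvB, so E = vB.
E = 1.5×10⁵ × 0.053 = 8000 V/m.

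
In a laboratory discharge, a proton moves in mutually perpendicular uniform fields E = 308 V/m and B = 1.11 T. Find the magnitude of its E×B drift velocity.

The E×B drift speed is v_d = E/B.
v_d = 308/1.11 = 277 m/s.

v_d ≈ 277 m/s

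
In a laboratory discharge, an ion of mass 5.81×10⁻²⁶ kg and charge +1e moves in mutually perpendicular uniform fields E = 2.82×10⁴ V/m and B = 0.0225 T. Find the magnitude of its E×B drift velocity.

v_d ≈ 1.25×10⁶ m/s

In crossed fields the guiding centre drifts at v_d = |E×B|/B² = E/B, independent of charge and mass.
v_d = 2.82×10⁴/0.0225 = 1.25×10⁶ m/s.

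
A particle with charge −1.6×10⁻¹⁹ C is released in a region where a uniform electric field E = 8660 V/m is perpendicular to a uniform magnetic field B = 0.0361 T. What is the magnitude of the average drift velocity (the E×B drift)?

The steady drift has the magnetic force balancing the electric force, so v_d = E/B.
v_d = 8660/0.0361 = 2.40×10⁵ m/s.

v_d ≈ 2.40×10⁵ m/s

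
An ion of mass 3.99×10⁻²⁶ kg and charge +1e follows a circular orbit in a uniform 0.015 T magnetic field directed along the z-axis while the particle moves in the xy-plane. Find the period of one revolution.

T ≈ 1.0×10⁻⁴ s

The cyclotron period depends only on m, q, B: T = 2πm/(|q|B).
T = 2π(3.99×10⁻²⁶)/((1.602×10⁻¹⁹)(0.015)) ≈ 1.0×10⁻⁴ s.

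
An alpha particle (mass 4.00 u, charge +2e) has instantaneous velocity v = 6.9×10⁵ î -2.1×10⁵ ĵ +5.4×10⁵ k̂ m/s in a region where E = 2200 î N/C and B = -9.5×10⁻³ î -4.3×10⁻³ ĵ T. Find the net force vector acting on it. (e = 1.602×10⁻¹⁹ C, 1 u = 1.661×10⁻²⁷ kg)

v×B = (2320, -5130, -4960) N/C.
E + v×B = (4520, -5130, -4960) N/C.
F = q(E + v×B) = (3.204×10⁻¹⁹ C)·(4520, -5130, -4960) = (1.45×10⁻¹⁵, -1.64×10⁻¹⁵, -1.59×10⁻¹⁵) N.

F ≈ (1.45×10⁻¹⁵, -1.64×10⁻¹⁵, -1.59×10⁻¹⁵) N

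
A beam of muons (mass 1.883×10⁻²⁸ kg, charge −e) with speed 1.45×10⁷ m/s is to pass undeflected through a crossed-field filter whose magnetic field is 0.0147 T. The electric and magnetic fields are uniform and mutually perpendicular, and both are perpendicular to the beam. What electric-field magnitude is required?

E = 2.13×10⁵ V/m

For straight-line motion qE = qvB, so E = vB.
E = 1.45×10⁷ × 0.0147 = 2.13×10⁵ V/m.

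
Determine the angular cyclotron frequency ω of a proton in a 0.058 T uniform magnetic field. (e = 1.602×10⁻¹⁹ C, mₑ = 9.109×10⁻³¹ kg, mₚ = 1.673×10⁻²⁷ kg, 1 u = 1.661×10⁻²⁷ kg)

ω ≈ 5.6×10⁶ rad/s

ω = |q|B/m.
ω = (1.602×10⁻¹⁹)(0.058)/1.673×10⁻²⁷ ≈ 5.6×10⁶ rad/s.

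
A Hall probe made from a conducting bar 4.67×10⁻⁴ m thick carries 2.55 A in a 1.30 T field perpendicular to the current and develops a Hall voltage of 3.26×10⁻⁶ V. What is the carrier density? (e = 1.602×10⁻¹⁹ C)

From V_H = IB/(n e t), n = IB/(V_H e t).
n = (2.55)(1.30)/((3.26×10⁻⁶)(1.602×10⁻¹⁹)(4.67×10⁻⁴)) ≈ 1.36×10²⁸ m⁻³.

n ≈ 1.36×10²⁸ m⁻³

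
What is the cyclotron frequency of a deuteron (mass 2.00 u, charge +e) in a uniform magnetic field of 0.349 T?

f = |q|B/(2πm).
f = (1.602×10⁻¹⁹)(0.349)/(2π·3.322×10⁻²⁷) ≈ 2.68×10⁶ Hz.

f ≈ 2.68×10⁶ Hz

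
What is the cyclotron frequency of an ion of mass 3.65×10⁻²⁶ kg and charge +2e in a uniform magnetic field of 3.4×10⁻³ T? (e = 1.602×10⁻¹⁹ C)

f ≈ 4800 Hz

f = |q|B/(2πm).
f = (3.204×10⁻¹⁹)(3.4×10⁻³)/(2π·3.65×10⁻²⁶) ≈ 4800 Hz.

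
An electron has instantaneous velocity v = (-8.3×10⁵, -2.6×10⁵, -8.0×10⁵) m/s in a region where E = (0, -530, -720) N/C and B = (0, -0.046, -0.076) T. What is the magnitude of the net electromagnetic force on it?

|F| ≈ 1.21×10⁻¹⁴ N

v×B = (-1.70×10⁴, -6.31×10⁴, 3.82×10⁴) N/C.
E + v×B = (-1.70×10⁴, -6.36×10⁴, 3.75×10⁴) N/C.
F = q(E + v×B) = (−1.602×10⁻¹⁹ C)·(-1.70×10⁴, -6.36×10⁴, 3.75×10⁴) = (2.73×10⁻¹⁵, 1.02×10⁻¹⁴, -6.00×10⁻¹⁵) N.
|F| = 1.21×10⁻¹⁴ N.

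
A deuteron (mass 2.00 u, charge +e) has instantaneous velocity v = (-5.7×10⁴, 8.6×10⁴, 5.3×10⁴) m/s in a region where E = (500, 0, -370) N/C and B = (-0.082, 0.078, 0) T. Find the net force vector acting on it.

F ≈ (-5.82×10⁻¹⁶, -6.96×10⁻¹⁶, 3.58×10⁻¹⁶) N

v×B = (-4130, -4350, 2610) N/C.
E + v×B = (-3630, -4350, 2240) N/C.
F = q(E + v×B) = (1.602×10⁻¹⁹ C)·(-3630, -4350, 2240) = (-5.82×10⁻¹⁶, -6.96×10⁻¹⁶, 3.58×10⁻¹⁶) N.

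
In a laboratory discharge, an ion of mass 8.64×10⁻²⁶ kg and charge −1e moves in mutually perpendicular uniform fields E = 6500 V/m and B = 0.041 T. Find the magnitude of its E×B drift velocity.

In crossed fields the guiding centre drifts at v_d = |E×B|/B² = E/B, independent of charge and mass.
v_d = 6500/0.041 = 1.6×10⁵ m/s.

v_d ≈ 1.6×10⁵ m/s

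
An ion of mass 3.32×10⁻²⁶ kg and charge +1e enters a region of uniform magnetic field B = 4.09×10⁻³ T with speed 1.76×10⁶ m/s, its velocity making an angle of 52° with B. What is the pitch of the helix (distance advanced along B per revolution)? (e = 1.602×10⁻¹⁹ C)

v∥ = v cosθ = 1.76×10⁶·cos52° ≈ 1.084×10⁶ m/s.
T = 2πm/(|q|B) = 2π(3.32×10⁻²⁶)/((1.602×10⁻¹⁹)(4.09×10⁻³)) ≈ 3.184×10⁻⁴ s.
pitch = v∥ T = (1.084×10⁶)(3.184×10⁻⁴) ≈ 345 m.

p ≈ 345 m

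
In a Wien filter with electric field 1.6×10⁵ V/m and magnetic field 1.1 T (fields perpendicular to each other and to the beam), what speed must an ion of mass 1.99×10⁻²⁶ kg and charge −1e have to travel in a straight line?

For undeflected motion the electric and magnetic forces balance: qE = qvB.
v = E/B = 1.6×10⁵/1.1 = 1.5×10⁵ m/s.

v = 1.5×10⁵ m/s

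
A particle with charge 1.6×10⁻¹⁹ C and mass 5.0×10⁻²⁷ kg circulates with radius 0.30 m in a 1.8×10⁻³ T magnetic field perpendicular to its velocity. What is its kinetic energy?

v = |q|Br/m, then KE = ½mv² = (qBr)²/(2m).
v = (1.6×10⁻¹⁹)(1.8×10⁻³)(0.30)/5.0×10⁻²⁷ ≈ 1.728×10⁴ m/s.
KE = ½(5.0×10⁻²⁷)(1.728×10⁴)² ≈ 7.5×10⁻¹⁹ J.

KE ≈ 7.5×10⁻¹⁹ J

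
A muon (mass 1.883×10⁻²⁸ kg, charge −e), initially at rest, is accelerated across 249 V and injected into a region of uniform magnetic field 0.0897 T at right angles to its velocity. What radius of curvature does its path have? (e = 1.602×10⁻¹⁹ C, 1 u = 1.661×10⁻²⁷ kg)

r ≈ 8.53×10⁻³ m

Acceleration: |q|V = ½mv² ⇒ v = √(2|q|V/m) = √(2·1.602×10⁻¹⁹·249/1.883×10⁻²⁸) ≈ 6.509×10⁵ m/s.
In the field: r = mv/(|q|B) = (1.883×10⁻²⁸)(6.509×10⁵)/((1.602×10⁻¹⁹)(0.0897)) ≈ 8.53×10⁻³ m.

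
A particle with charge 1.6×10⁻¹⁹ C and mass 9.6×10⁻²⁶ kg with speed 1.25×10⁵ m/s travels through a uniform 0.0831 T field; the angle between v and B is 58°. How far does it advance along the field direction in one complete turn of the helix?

v∥ = v cosθ = 1.25×10⁵·cos58° ≈ 6.624×10⁴ m/s.
T = 2πm/(|q|B) = 2π(9.6×10⁻²⁶)/((1.6×10⁻¹⁹)(0.0831)) ≈ 4.537×10⁻⁵ s.
pitch = v∥ T = (6.624×10⁴)(4.537×10⁻⁵) ≈ 3.01 m.

p ≈ 3.01 m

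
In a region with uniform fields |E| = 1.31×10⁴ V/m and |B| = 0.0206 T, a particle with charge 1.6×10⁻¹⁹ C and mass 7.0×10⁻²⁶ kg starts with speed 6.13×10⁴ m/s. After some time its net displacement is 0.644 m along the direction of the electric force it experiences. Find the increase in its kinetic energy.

The magnetic force is always ⟂ v and does no work; only the electric force changes KE.
ΔKE = F_E · d = |q|E d = (1.6×10⁻¹⁹)(1.31×10⁴)(0.644) ≈ 1.35×10⁻¹⁵ J.

ΔKE ≈ 1.35×10⁻¹⁵ J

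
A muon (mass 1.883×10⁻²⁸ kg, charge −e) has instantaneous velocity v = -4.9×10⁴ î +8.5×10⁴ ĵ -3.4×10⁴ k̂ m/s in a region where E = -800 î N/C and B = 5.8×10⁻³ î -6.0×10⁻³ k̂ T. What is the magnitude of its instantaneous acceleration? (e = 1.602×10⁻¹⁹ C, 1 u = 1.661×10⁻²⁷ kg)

|a| ≈ 1.26×10¹² m/s²

v×B = (-510, -491, -493) N/C.
E + v×B = (-1310, -491, -493) N/C.
F = q(E + v×B) = (−1.602×10⁻¹⁹ C)·(-1310, -491, -493) = (2.10×10⁻¹⁶, 7.87×10⁻¹⁷, 7.90×10⁻¹⁷) N.
|a| = |F|/m = 2.376×10⁻¹⁶/1.883×10⁻²⁸ ≈ 1.26×10¹² m/s².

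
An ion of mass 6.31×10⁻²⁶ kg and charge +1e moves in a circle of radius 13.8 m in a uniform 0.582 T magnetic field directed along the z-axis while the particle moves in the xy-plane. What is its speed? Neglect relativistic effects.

v ≈ 2.04×10⁷ m/s

From |q|vB = mv²/r, v = |q|Br/m.
v = (1.602×10⁻¹⁹)(0.582)(13.8)/6.31×10⁻²⁶ ≈ 2.04×10⁷ m/s.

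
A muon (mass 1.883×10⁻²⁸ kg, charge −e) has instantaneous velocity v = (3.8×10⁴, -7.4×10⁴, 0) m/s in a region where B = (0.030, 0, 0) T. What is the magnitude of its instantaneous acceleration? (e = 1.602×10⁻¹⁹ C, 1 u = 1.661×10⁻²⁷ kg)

|a| ≈ 1.89×10¹² m/s²

v×B = (0, 0, 2220) N/C.
F = q v×B = (−1.602×10⁻¹⁹ C)·(0, 0, 2220) = (0, 0, -3.56×10⁻¹⁶) N.
|a| = |F|/m = 3.556×10⁻¹⁶/1.883×10⁻²⁸ ≈ 1.89×10¹² m/s².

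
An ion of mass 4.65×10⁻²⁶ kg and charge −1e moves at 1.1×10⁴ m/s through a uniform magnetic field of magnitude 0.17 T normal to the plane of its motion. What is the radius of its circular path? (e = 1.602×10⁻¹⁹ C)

The magnetic force provides the centripetal force: |q|vB = mv²/r.
r = mv/(|q|B) = (4.65×10⁻²⁶)(1.1×10⁴)/((1.602×10⁻¹⁹)(0.17)) ≈ 0.019 m.

r ≈ 0.019 m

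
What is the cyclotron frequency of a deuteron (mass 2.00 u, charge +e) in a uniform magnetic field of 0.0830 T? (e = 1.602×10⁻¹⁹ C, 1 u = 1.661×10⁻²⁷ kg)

f = |q|B/(2πm).
f = (1.602×10⁻¹⁹)(0.0830)/(2π·3.322×10⁻²⁷) ≈ 6.37×10⁵ Hz.

f ≈ 6.37×10⁵ Hz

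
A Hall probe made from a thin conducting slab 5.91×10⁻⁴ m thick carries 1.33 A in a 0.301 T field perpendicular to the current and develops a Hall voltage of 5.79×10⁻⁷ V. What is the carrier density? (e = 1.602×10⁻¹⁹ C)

From V_H = IB/(n e t), n = IB/(V_H e t).
n = (1.33)(0.301)/((5.79×10⁻⁷)(1.602×10⁻¹⁹)(5.91×10⁻⁴)) ≈ 7.30×10²⁷ m⁻³.

n ≈ 7.30×10²⁷ m⁻³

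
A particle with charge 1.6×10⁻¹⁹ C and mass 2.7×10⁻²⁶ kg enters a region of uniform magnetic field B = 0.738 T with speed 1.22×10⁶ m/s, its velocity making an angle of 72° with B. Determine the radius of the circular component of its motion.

r ≈ 0.265 m

v⊥ = v sinθ = 1.22×10⁶·sin72° ≈ 1.160×10⁶ m/s.
r = m v⊥/(|q|B) = (2.7×10⁻²⁶)(1.160×10⁶)/((1.6×10⁻¹⁹)(0.738)) ≈ 0.265 m.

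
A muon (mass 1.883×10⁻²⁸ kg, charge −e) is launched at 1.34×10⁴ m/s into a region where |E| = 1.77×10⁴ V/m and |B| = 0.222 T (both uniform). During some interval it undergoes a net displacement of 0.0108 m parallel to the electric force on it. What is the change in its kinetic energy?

ΔKE ≈ 3.06×10⁻¹⁷ J

The magnetic force is always ⟂ v and does no work; only the electric force changes KE.
ΔKE = F_E · d = |q|E d = (1.602×10⁻¹⁹)(1.77×10⁴)(0.0108) ≈ 3.06×10⁻¹⁷ J.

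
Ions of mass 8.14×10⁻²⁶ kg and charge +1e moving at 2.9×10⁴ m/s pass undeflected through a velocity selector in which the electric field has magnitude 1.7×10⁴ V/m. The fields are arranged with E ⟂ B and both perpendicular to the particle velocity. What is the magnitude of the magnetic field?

B = 0.59 T

Balance of forces in the selector: qE = qvB ⇒ B = E/v.
B = 1.7×10⁴/2.9×10⁴ = 0.59 T.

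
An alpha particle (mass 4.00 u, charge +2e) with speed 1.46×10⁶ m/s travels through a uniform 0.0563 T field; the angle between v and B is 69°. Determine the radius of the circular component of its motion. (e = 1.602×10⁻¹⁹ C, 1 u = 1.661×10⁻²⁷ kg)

r ≈ 0.502 m

v⊥ = v sinθ = 1.46×10⁶·sin69° ≈ 1.363×10⁶ m/s.
r = m v⊥/(|q|B) = (6.644×10⁻²⁷)(1.363×10⁶)/((3.204×10⁻¹⁹)(0.0563)) ≈ 0.502 m.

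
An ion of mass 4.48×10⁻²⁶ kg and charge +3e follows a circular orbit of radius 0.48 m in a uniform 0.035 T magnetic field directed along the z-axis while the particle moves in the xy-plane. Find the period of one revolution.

The cyclotron period depends only on m, q, B: T = 2πm/(|q|B).
T = 2π(4.48×10⁻²⁶)/((4.806×10⁻¹⁹)(0.035)) ≈ 1.7×10⁻⁵ s.

T ≈ 1.7×10⁻⁵ s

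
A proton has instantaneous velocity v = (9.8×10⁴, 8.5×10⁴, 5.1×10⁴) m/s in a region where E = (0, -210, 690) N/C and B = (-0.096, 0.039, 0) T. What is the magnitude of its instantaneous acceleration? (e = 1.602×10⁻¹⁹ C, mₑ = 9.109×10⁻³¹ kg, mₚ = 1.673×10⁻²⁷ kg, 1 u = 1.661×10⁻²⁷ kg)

v×B = (-1990, -4900, 1.20×10⁴) N/C.
E + v×B = (-1990, -5110, 1.27×10⁴) N/C.
F = q(E + v×B) = (1.602×10⁻¹⁹ C)·(-1990, -5110, 1.27×10⁴) = (-3.19×10⁻¹⁶, -8.18×10⁻¹⁶, 2.03×10⁻¹⁵) N.
|a| = |F|/m = 2.212×10⁻¹⁵/1.673×10⁻²⁷ ≈ 1.32×10¹² m/s².

|a| ≈ 1.32×10¹² m/s²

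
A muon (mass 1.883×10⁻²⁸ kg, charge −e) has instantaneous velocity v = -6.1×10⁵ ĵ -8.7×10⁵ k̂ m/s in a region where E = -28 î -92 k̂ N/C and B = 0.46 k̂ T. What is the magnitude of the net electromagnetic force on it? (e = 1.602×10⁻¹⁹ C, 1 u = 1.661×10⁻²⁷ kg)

v×B = (-2.81×10⁵, 0, 0) N/C.
E + v×B = (-2.81×10⁵, 0, -92.0) N/C.
F = q(E + v×B) = (−1.602×10⁻¹⁹ C)·(-2.81×10⁵, 0, -92.0) = (4.50×10⁻¹⁴, 0, 1.47×10⁻¹⁷) N.
|F| = 4.50×10⁻¹⁴ N.

|F| ≈ 4.50×10⁻¹⁴ N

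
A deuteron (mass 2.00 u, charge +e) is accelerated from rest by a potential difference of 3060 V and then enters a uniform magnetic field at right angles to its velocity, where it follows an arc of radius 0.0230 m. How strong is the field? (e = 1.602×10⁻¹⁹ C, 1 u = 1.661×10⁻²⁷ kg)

B ≈ 0.490 T

v = √(2|q|V/m) = √(2·1.602×10⁻¹⁹·3060/3.322×10⁻²⁷) ≈ 5.433×10⁵ m/s.
B = mv/(|q|r) = (3.322×10⁻²⁷)(5.433×10⁵)/((1.602×10⁻¹⁹)(0.0230)) ≈ 0.490 T.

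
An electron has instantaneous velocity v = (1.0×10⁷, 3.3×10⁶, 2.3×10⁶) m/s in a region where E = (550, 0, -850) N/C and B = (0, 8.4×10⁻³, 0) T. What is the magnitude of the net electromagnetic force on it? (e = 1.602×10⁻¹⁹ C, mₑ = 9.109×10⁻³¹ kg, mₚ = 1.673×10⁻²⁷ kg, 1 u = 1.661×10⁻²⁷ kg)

v×B = (-1.93×10⁴, 0, 8.40×10⁴) N/C.
E + v×B = (-1.88×10⁴, 0, 8.32×10⁴) N/C.
F = q(E + v×B) = (−1.602×10⁻¹⁹ C)·(-1.88×10⁴, 0, 8.32×10⁴) = (3.01×10⁻¹⁵, 0, -1.33×10⁻¹⁴) N.
|F| = 1.37×10⁻¹⁴ N.

|F| ≈ 1.37×10⁻¹⁴ N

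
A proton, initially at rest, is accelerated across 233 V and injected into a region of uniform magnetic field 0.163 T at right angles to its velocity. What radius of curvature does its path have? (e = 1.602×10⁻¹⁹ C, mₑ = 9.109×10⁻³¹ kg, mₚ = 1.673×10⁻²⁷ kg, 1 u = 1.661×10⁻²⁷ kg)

Acceleration: |q|V = ½mv² ⇒ v = √(2|q|V/m) = √(2·1.602×10⁻¹⁹·233/1.673×10⁻²⁷) ≈ 2.112×10⁵ m/s.
In the field: r = mv/(|q|B) = (1.673×10⁻²⁷)(2.112×10⁵)/((1.602×10⁻¹⁹)(0.163)) ≈ 0.0135 m.

r ≈ 0.0135 m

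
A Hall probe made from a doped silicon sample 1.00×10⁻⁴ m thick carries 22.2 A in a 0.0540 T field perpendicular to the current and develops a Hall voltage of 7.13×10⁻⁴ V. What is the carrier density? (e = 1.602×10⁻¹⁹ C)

n ≈ 1.05×10²⁶ m⁻³

From V_H = IB/(n e t), n = IB/(V_H e t).
n = (22.2)(0.0540)/((7.13×10⁻⁴)(1.602×10⁻¹⁹)(1.00×10⁻⁴)) ≈ 1.05×10²⁶ m⁻³.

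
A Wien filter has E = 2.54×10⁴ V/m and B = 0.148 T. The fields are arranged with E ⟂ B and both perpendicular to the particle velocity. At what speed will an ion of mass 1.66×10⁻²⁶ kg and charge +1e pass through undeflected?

Straight-line motion ⇒ electric and magnetic forces cancel, so E = vB.
v = E/B = 2.54×10⁴/0.148 = 1.72×10⁵ m/s.

v = 1.72×10⁵ m/s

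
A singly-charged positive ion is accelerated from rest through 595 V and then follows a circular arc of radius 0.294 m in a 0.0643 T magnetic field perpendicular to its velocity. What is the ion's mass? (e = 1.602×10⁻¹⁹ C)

m ≈ 4.81×10⁻²⁶ kg

Combine |q|V = ½mv² and r = mv/(|q|B): eliminate v to get m = qB²r²/(2V).
m = (1.602×10⁻¹⁹)(0.0643)²(0.294)²/(2·595) ≈ 4.81×10⁻²⁶ kg.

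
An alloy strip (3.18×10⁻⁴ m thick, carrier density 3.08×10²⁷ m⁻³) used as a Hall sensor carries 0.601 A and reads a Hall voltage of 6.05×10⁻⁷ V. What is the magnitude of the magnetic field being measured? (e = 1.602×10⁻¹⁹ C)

From V_H = IB/(n e t), B = V_H n e t / I.
B = (6.05×10⁻⁷)(3.08×10²⁷)(1.602×10⁻¹⁹)(3.18×10⁻⁴)/0.601 ≈ 0.158 T.

B ≈ 0.158 T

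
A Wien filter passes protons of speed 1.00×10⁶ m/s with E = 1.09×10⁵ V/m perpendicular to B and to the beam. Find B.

B = 0.109 T

Balance of forces in the selector: qE = qvB ⇒ B = E/v.
B = 1.09×10⁵/1.00×10⁶ = 0.109 T.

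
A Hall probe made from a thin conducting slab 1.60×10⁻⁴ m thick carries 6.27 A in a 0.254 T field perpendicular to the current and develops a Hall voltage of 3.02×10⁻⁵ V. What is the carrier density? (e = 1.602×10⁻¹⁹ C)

From V_H = IB/(n e t), n = IB/(V_H e t).
n = (6.27)(0.254)/((3.02×10⁻⁵)(1.602×10⁻¹⁹)(1.60×10⁻⁴)) ≈ 2.06×10²⁷ m⁻³.

n ≈ 2.06×10²⁷ m⁻³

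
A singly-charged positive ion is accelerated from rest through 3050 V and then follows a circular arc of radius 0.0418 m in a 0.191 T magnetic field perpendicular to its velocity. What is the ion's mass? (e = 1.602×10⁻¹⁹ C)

Combine |q|V = ½mv² and r = mv/(|q|B): eliminate v to get m = qB²r²/(2V).
m = (1.602×10⁻¹⁹)(0.191)²(0.0418)²/(2·3050) ≈ 1.67×10⁻²⁷ kg.

m ≈ 1.67×10⁻²⁷ kg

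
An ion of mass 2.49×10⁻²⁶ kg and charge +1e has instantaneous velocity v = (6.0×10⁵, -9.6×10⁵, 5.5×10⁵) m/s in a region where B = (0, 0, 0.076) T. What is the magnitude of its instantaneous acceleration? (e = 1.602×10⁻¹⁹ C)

|a| ≈ 5.54×10¹¹ m/s²

v×B = (-7.30×10⁴, -4.56×10⁴, 0) N/C.
F = q v×B = (1.602×10⁻¹⁹ C)·(-7.30×10⁴, -4.56×10⁴, 0) = (-1.17×10⁻¹⁴, -7.31×10⁻¹⁵, 0) N.
|a| = |F|/m = 1.378×10⁻¹⁴/2.49×10⁻²⁶ ≈ 5.54×10¹¹ m/s².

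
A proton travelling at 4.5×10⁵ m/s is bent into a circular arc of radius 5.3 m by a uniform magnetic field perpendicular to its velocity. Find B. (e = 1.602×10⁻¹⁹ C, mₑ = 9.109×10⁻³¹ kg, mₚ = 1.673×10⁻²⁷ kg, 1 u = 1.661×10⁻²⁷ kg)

From |q|vB = mv²/r, B = mv/(|q|r).
B = (1.673×10⁻²⁷)(4.5×10⁵)/((1.602×10⁻¹⁹)(5.3)) ≈ 8.9×10⁻⁴ T.

B ≈ 8.9×10⁻⁴ T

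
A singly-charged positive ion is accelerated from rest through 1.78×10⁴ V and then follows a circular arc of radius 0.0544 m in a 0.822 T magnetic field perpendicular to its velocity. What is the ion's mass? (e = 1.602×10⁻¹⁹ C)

m ≈ 9.00×10⁻²⁷ kg

Combine |q|V = ½mv² and r = mv/(|q|B): eliminate v to get m = qB²r²/(2V).
m = (1.602×10⁻¹⁹)(0.822)²(0.0544)²/(2·1.78×10⁴) ≈ 9.00×10⁻²⁷ kg.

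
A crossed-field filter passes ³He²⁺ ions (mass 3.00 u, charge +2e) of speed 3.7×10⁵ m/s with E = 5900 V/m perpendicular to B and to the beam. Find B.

Balance of forces in the selector: qE = qvB ⇒ B = E/v.
B = 5900/3.7×10⁵ = 0.016 T.

B = 0.016 T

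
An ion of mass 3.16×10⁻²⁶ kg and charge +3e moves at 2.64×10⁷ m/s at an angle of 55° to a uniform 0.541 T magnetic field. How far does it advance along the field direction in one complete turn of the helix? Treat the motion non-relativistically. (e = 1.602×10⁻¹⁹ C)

v∥ = v cosθ = 2.64×10⁷·cos55° ≈ 1.514×10⁷ m/s.
T = 2πm/(|q|B) = 2π(3.16×10⁻²⁶)/((4.806×10⁻¹⁹)(0.541)) ≈ 7.636×10⁻⁷ s.
pitch = v∥ T = (1.514×10⁷)(7.636×10⁻⁷) ≈ 11.6 m.

p ≈ 11.6 m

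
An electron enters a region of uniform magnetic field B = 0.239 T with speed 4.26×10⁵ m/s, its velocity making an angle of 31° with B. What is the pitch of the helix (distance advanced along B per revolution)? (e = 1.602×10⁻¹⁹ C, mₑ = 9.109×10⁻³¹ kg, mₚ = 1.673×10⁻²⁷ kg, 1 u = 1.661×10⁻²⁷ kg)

v∥ = v cosθ = 4.26×10⁵·cos31° ≈ 3.652×10⁵ m/s.
T = 2πm/(|q|B) = 2π(9.109×10⁻³¹)/((1.602×10⁻¹⁹)(0.239)) ≈ 1.495×10⁻¹⁰ s.
pitch = v∥ T = (3.652×10⁵)(1.495×10⁻¹⁰) ≈ 5.46×10⁻⁵ m.

p ≈ 5.46×10⁻⁵ m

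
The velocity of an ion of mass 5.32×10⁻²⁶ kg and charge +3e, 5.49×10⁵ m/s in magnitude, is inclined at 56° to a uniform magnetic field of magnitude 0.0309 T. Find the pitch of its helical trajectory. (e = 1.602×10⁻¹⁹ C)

v∥ = v cosθ = 5.49×10⁵·cos56° ≈ 3.070×10⁵ m/s.
T = 2πm/(|q|B) = 2π(5.32×10⁻²⁶)/((4.806×10⁻¹⁹)(0.0309)) ≈ 2.251×10⁻⁵ s.
pitch = v∥ T = (3.070×10⁵)(2.251×10⁻⁵) ≈ 6.91 m.

p ≈ 6.91 m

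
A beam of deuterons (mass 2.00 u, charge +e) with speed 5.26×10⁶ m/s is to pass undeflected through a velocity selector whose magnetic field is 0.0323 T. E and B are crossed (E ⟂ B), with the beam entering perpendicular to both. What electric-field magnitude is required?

For straight-line motion qE = qvB, so E = vB.
E = 5.26×10⁶ × 0.0323 = 1.70×10⁵ V/m.

E = 1.70×10⁵ V/m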